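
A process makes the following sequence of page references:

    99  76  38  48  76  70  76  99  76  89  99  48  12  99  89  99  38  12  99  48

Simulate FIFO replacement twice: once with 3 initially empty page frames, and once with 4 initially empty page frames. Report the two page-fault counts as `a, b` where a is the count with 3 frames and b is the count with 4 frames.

3 frames: F F F F . F F F . F . F F F F . F F F F → 16 faults.
4 frames: F F F F . F . F F F . F F F . . F . . . → 12 faults.
12 < 16: adding a frame reduced faults, as is typical.

16, 12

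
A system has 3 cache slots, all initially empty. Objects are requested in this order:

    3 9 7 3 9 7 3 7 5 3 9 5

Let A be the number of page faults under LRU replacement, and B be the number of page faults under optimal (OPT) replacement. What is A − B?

Under LRU: F F F . . . . . F . F . → 5 faults.
Under OPT: F F F . . . . . F . . . → 4 faults.
A − B = 5 − 4 = 1.

1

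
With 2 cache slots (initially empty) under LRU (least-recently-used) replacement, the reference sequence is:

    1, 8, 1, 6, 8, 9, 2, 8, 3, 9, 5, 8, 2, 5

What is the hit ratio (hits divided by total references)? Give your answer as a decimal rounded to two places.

1 -> fault, frames (1)
8 -> fault, frames (1 8)
1 -> hit
6 -> fault, evict 8, frames (1 6)
8 -> fault, evict 1, frames (6 8)
9 -> fault, evict 6, frames (8 9)
2 -> fault, evict 8, frames (9 2)
8 -> fault, evict 9, frames (2 8)
3 -> fault, evict 2, frames (8 3)
9 -> fault, evict 8, frames (3 9)
5 -> fault, evict 3, frames (9 5)
8 -> fault, evict 9, frames (5 8)
2 -> fault, evict 5, frames (8 2)
5 -> fault, evict 8, frames (2 5)
Hits: 1 of 14 references → 1/14 = 0.0714.

0.07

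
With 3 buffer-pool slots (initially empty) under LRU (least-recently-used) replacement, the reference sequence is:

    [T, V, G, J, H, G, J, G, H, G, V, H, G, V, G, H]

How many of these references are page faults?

T -> miss, frames {T}
V -> miss, frames {T,V}
G -> miss, frames {T,V,G}
J -> miss, evict T, frames {V,G,J}
H -> miss, evict V, frames {G,J,H}
G -> hit
J -> hit
G -> hit
H -> hit
G -> hit
V -> miss, evict J, frames {H,G,V}
H -> hit
G -> hit
V -> hit
G -> hit
H -> hit
Page faults: 6.

6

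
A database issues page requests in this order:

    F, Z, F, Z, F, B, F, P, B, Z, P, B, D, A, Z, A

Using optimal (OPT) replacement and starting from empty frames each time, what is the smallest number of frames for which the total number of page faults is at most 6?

f=1: 16 faults
f=2: 8 faults
f=3: 6 faults
f=4: 6 faults
f=5: 6 faults
f=6: 6 faults
Smallest f with faults ≤ 6 is 3.

3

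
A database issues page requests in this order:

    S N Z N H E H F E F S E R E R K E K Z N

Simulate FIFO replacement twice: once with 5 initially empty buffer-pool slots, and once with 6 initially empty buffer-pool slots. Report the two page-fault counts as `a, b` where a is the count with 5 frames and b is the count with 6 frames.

11, 9

5 frames: F F F . F F . F . . F . F . . F . . F F → 11 faults.
6 frames: F F F . F F . F . . . . F . . F . . . F → 9 faults.
9 < 11: adding a frame reduced faults, as is typical.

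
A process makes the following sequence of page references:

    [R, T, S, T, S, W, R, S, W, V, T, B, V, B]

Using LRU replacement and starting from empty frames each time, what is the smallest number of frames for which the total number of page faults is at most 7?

4

f=1: 14 faults
f=2: 11 faults
f=3: 8 faults
f=4: 7 faults
f=5: 6 faults
f=6: 6 faults
Smallest f with faults ≤ 7 is 4.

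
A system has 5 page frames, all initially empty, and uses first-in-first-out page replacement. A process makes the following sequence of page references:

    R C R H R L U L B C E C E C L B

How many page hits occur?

8

R -> miss, frames {R}
C -> miss, frames {R,C}
R -> hit
H -> miss, frames {R,C,H}
R -> hit
L -> miss, frames {R,C,H,L}
U -> miss, frames {R,C,H,L,U}
L -> hit
B -> miss, evict R, frames {C,H,L,U,B}
C -> hit
E -> miss, evict C, frames {H,L,U,B,E}
C -> miss, evict H, frames {L,U,B,E,C}
E -> hit
C -> hit
L -> hit
B -> hit
Hits: 8.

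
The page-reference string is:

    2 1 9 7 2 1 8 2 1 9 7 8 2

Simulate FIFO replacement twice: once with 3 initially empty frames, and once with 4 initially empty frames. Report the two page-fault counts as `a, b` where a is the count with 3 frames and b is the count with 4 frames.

3 frames: F F F F F F F . . F F . F → 10 faults.
4 frames: F F F F . . F F F F F F F → 11 faults.
11 > 10: adding a frame increased faults — Belady's anomaly.

10, 11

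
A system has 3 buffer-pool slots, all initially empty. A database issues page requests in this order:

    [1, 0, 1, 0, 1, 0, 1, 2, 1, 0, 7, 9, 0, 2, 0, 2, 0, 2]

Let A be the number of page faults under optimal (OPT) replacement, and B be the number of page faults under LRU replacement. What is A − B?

Under OPT: F F . . . . . F . . F F . . . . . . → 5 faults.
Under LRU: F F . . . . . F . . F F . F . . . . → 6 faults.
A − B = 5 − 6 = -1.

-1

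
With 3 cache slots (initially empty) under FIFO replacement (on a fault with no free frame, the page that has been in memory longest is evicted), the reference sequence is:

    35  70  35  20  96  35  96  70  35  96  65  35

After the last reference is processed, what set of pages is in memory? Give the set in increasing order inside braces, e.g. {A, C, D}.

35 → fault, frames (35)
70 → fault, frames (35 70)
35 → hit
20 → fault, frames (35 70 20)
96 → fault, evict 35, frames (70 20 96)
35 → fault, evict 70, frames (20 96 35)
96 → hit
70 → fault, evict 20, frames (96 35 70)
35 → hit
96 → hit
65 → fault, evict 96, frames (35 70 65)
35 → hit

{35, 65, 70}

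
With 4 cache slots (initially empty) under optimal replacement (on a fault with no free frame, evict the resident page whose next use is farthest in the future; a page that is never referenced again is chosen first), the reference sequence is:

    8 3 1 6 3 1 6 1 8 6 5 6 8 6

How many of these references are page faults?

5

8: fault, frames [8]
3: fault, frames [8, 3]
1: fault, frames [8, 3, 1]
6: fault, frames [8, 3, 1, 6]
3: hit
1: hit
6: hit
1: hit
8: hit
6: hit
5: fault, evict 1, frames [8, 3, 6, 5]
6: hit
8: hit
6: hit
Page faults: 5.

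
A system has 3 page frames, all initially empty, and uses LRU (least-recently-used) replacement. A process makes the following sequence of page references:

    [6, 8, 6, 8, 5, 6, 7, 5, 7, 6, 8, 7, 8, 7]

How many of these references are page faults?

5

6 -> fault, frames (6)
8 -> fault, frames (6 8)
6 -> hit
8 -> hit
5 -> fault, frames (6 8 5)
6 -> hit
7 -> fault, evict 8, frames (5 6 7)
5 -> hit
7 -> hit
6 -> hit
8 -> fault, evict 5, frames (7 6 8)
7 -> hit
8 -> hit
7 -> hit
Page faults: 5.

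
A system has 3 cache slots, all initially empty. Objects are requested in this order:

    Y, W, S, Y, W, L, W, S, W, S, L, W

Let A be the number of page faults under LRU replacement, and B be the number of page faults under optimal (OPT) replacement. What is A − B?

Under LRU: F F F . . F . F . . . . → 5 faults.
Under OPT: F F F . . F . . . . . . → 4 faults.
A − B = 5 − 4 = 1.

1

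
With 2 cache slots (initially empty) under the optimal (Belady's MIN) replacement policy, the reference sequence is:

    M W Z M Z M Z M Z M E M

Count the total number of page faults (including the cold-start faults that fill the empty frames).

M: fault, frames (M)
W: fault, frames (M W)
Z: fault, evict W, frames (M Z)
M: hit
Z: hit
M: hit
Z: hit
M: hit
Z: hit
M: hit
E: fault, evict Z, frames (M E)
M: hit
Page faults: 4.

4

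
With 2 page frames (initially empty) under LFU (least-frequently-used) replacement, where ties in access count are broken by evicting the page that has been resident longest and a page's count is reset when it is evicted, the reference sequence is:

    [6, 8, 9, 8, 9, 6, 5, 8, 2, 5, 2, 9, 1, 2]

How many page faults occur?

6 -> fault, frames {6}
8 -> fault, frames {6,8}
9 -> fault, evict 6, frames {8,9}
8 -> hit
9 -> hit
6 -> fault, evict 8, frames {9,6}
5 -> fault, evict 6, frames {9,5}
8 -> fault, evict 5, frames {9,8}
2 -> fault, evict 8, frames {9,2}
5 -> fault, evict 2, frames {9,5}
2 -> fault, evict 5, frames {9,2}
9 -> hit
1 -> fault, evict 2, frames {9,1}
2 -> fault, evict 1, frames {9,2}
Page faults: 11.

11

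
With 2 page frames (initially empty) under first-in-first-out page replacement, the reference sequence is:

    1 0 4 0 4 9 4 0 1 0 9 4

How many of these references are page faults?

8

1 -> fault, frames [1]
0 -> fault, frames [1, 0]
4 -> fault, evict 1, frames [0, 4]
0 -> hit
4 -> hit
9 -> fault, evict 0, frames [4, 9]
4 -> hit
0 -> fault, evict 4, frames [9, 0]
1 -> fault, evict 9, frames [0, 1]
0 -> hit
9 -> fault, evict 0, frames [1, 9]
4 -> fault, evict 1, frames [9, 4]
Page faults: 8.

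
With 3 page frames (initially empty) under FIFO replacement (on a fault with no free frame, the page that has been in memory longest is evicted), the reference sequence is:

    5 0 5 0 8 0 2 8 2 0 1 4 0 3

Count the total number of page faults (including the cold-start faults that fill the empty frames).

5 -> fault, frames [5]
0 -> fault, frames [5, 0]
5 -> hit
0 -> hit
8 -> fault, frames [5, 0, 8]
0 -> hit
2 -> fault, evict 5, frames [0, 8, 2]
8 -> hit
2 -> hit
0 -> hit
1 -> fault, evict 0, frames [8, 2, 1]
4 -> fault, evict 8, frames [2, 1, 4]
0 -> fault, evict 2, frames [1, 4, 0]
3 -> fault, evict 1, frames [4, 0, 3]
Page faults: 8.

8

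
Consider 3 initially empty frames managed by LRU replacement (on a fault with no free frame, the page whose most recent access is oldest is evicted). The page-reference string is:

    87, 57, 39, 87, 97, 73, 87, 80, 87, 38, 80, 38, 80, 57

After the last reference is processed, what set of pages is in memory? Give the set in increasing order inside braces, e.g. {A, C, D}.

{38, 57, 80}

87: miss, frames [87]
57: miss, frames [87, 57]
39: miss, frames [87, 57, 39]
87: hit
97: miss, evict 57, frames [39, 87, 97]
73: miss, evict 39, frames [87, 97, 73]
87: hit
80: miss, evict 97, frames [73, 87, 80]
87: hit
38: miss, evict 73, frames [80, 87, 38]
80: hit
38: hit
80: hit
57: miss, evict 87, frames [38, 80, 57]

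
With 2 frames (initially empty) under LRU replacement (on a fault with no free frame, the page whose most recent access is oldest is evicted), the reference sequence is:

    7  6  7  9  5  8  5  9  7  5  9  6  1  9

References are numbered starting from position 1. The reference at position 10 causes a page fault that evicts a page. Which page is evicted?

pos 1: 7: miss, frames {7}
pos 2: 6: miss, frames {7,6}
pos 3: 7: hit
pos 4: 9: miss, evict 6, frames {7,9}
pos 5: 5: miss, evict 7, frames {9,5}
pos 6: 8: miss, evict 9, frames {5,8}
pos 7: 5: hit
pos 8: 9: miss, evict 8, frames {5,9}
pos 9: 7: miss, evict 5, frames {9,7}
pos 10: 5: miss, evict 9, frames {7,5}
At position 10, page 9 is evicted.

9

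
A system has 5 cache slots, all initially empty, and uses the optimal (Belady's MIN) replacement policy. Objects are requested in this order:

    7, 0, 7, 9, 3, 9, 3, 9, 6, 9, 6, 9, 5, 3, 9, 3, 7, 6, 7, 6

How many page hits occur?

14

7: miss, frames (7)
0: miss, frames (7 0)
7: hit
9: miss, frames (7 0 9)
3: miss, frames (7 0 9 3)
9: hit
3: hit
9: hit
6: miss, frames (7 0 9 3 6)
9: hit
6: hit
9: hit
5: miss, evict 0, frames (7 9 3 6 5)
3: hit
9: hit
3: hit
7: hit
6: hit
7: hit
6: hit
Hits: 14.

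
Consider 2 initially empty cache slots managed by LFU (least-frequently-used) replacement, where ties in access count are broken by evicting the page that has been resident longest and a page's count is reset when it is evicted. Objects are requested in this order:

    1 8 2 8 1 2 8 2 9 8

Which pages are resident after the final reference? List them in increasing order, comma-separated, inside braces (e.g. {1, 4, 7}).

1 -> miss, frames [1]
8 -> miss, frames [1, 8]
2 -> miss, evict 1, frames [8, 2]
8 -> hit
1 -> miss, evict 2, frames [8, 1]
2 -> miss, evict 1, frames [8, 2]
8 -> hit
2 -> hit
9 -> miss, evict 2, frames [8, 9]
8 -> hit

{8, 9}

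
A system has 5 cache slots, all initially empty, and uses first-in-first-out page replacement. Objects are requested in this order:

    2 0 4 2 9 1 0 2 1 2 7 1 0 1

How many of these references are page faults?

2: miss, frames (2)
0: miss, frames (2 0)
4: miss, frames (2 0 4)
2: hit
9: miss, frames (2 0 4 9)
1: miss, frames (2 0 4 9 1)
0: hit
2: hit
1: hit
2: hit
7: miss, evict 2, frames (0 4 9 1 7)
1: hit
0: hit
1: hit
Page faults: 6.

6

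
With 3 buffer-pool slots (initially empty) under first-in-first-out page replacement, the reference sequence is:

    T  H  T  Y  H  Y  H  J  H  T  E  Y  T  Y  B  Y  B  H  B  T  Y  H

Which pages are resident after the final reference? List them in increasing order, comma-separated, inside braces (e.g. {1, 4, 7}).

T → miss, frames (T)
H → miss, frames (T H)
T → hit
Y → miss, frames (T H Y)
H → hit
Y → hit
H → hit
J → miss, evict T, frames (H Y J)
H → hit
T → miss, evict H, frames (Y J T)
E → miss, evict Y, frames (J T E)
Y → miss, evict J, frames (T E Y)
T → hit
Y → hit
B → miss, evict T, frames (E Y B)
Y → hit
B → hit
H → miss, evict E, frames (Y B H)
B → hit
T → miss, evict Y, frames (B H T)
Y → miss, evict B, frames (H T Y)
H → hit

{H, T, Y}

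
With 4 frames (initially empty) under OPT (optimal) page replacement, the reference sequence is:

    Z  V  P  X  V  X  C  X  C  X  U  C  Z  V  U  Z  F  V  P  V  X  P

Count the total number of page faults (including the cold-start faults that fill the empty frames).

9

Z: miss, frames {Z}
V: miss, frames {Z,V}
P: miss, frames {Z,V,P}
X: miss, frames {Z,V,P,X}
V: hit
X: hit
C: miss, evict P, frames {Z,V,X,C}
X: hit
C: hit
X: hit
U: miss, evict X, frames {Z,V,C,U}
C: hit
Z: hit
V: hit
U: hit
Z: hit
F: miss, evict U, frames {Z,V,C,F}
V: hit
P: miss, evict F, frames {Z,V,C,P}
V: hit
X: miss, evict C, frames {Z,V,P,X}
P: hit
Page faults: 9.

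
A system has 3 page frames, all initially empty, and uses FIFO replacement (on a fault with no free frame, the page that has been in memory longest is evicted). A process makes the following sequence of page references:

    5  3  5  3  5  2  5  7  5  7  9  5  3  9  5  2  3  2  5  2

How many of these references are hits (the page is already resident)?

11

5 → miss, frames [5]
3 → miss, frames [5, 3]
5 → hit
3 → hit
5 → hit
2 → miss, frames [5, 3, 2]
5 → hit
7 → miss, evict 5, frames [3, 2, 7]
5 → miss, evict 3, frames [2, 7, 5]
7 → hit
9 → miss, evict 2, frames [7, 5, 9]
5 → hit
3 → miss, evict 7, frames [5, 9, 3]
9 → hit
5 → hit
2 → miss, evict 5, frames [9, 3, 2]
3 → hit
2 → hit
5 → miss, evict 9, frames [3, 2, 5]
2 → hit
Hits: 11.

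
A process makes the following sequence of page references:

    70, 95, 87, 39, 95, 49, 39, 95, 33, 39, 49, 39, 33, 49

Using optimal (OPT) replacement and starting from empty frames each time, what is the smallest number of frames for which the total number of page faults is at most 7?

3

f=1: 14 faults
f=2: 9 faults
f=3: 6 faults
f=4: 6 faults
f=5: 6 faults
f=6: 6 faults
Smallest f with faults ≤ 7 is 3.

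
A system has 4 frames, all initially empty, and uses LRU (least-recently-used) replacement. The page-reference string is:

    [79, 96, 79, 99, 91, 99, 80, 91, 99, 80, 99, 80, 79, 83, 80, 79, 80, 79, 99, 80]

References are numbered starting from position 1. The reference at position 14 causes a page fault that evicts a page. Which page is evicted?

pos 1: 79: fault, frames (79)
pos 2: 96: fault, frames (79 96)
pos 3: 79: hit
pos 4: 99: fault, frames (96 79 99)
pos 5: 91: fault, frames (96 79 99 91)
pos 6: 99: hit
pos 7: 80: fault, evict 96, frames (79 91 99 80)
pos 8: 91: hit
pos 9: 99: hit
pos 10: 80: hit
pos 11: 99: hit
pos 12: 80: hit
pos 13: 79: hit
pos 14: 83: fault, evict 91, frames (99 80 79 83)
At position 14, page 91 is evicted.

91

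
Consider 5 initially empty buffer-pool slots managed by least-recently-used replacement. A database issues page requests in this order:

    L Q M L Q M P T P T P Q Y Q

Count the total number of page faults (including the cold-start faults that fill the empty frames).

L: miss, frames (L)
Q: miss, frames (L Q)
M: miss, frames (L Q M)
L: hit
Q: hit
M: hit
P: miss, frames (L Q M P)
T: miss, frames (L Q M P T)
P: hit
T: hit
P: hit
Q: hit
Y: miss, evict L, frames (M T P Q Y)
Q: hit
Page faults: 6.

6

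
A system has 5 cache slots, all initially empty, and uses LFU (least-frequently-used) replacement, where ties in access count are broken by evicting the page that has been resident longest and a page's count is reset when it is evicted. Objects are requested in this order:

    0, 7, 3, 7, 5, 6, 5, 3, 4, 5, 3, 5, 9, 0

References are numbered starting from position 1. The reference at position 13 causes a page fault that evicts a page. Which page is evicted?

6

pos 1: 0: fault, frames [0]
pos 2: 7: fault, frames [0, 7]
pos 3: 3: fault, frames [0, 7, 3]
pos 4: 7: hit
pos 5: 5: fault, frames [0, 7, 3, 5]
pos 6: 6: fault, frames [0, 7, 3, 5, 6]
pos 7: 5: hit
pos 8: 3: hit
pos 9: 4: fault, evict 0, frames [7, 3, 5, 6, 4]
pos 10: 5: hit
pos 11: 3: hit
pos 12: 5: hit
pos 13: 9: fault, evict 6, frames [7, 3, 5, 4, 9]
At position 13, page 6 is evicted.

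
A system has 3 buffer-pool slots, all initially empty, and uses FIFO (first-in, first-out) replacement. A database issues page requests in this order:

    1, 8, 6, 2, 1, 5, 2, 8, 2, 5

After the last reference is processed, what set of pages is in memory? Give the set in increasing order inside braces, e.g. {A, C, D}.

{2, 5, 8}

1: fault, frames [1]
8: fault, frames [1, 8]
6: fault, frames [1, 8, 6]
2: fault, evict 1, frames [8, 6, 2]
1: fault, evict 8, frames [6, 2, 1]
5: fault, evict 6, frames [2, 1, 5]
2: hit
8: fault, evict 2, frames [1, 5, 8]
2: fault, evict 1, frames [5, 8, 2]
5: hit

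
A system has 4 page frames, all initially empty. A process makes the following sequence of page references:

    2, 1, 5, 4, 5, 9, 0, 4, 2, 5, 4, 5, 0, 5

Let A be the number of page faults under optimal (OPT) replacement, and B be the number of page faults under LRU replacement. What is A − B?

-2

Under OPT: F F F F . F F . . . . . . . → 6 faults.
Under LRU: F F F F . F F . F F . . . . → 8 faults.
A − B = 6 − 8 = -2.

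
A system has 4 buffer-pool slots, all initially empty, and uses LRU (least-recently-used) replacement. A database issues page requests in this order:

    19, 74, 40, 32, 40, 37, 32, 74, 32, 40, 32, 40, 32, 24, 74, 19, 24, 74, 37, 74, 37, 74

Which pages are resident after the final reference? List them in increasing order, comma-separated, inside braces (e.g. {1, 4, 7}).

19 → miss, frames (19)
74 → miss, frames (19 74)
40 → miss, frames (19 74 40)
32 → miss, frames (19 74 40 32)
40 → hit
37 → miss, evict 19, frames (74 32 40 37)
32 → hit
74 → hit
32 → hit
40 → hit
32 → hit
40 → hit
32 → hit
24 → miss, evict 37, frames (74 40 32 24)
74 → hit
19 → miss, evict 40, frames (32 24 74 19)
24 → hit
74 → hit
37 → miss, evict 32, frames (19 24 74 37)
74 → hit
37 → hit
74 → hit

{19, 24, 37, 74}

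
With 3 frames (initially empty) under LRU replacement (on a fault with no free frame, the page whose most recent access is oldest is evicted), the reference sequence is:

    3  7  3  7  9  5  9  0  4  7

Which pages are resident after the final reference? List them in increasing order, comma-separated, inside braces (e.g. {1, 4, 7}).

{0, 4, 7}

3 -> miss, frames (3)
7 -> miss, frames (3 7)
3 -> hit
7 -> hit
9 -> miss, frames (3 7 9)
5 -> miss, evict 3, frames (7 9 5)
9 -> hit
0 -> miss, evict 7, frames (5 9 0)
4 -> miss, evict 5, frames (9 0 4)
7 -> miss, evict 9, frames (0 4 7)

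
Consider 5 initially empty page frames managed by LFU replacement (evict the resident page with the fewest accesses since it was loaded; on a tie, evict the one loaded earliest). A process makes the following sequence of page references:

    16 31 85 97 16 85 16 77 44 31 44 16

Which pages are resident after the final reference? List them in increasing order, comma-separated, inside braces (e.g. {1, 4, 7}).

16 -> miss, frames (16)
31 -> miss, frames (16 31)
85 -> miss, frames (16 31 85)
97 -> miss, frames (16 31 85 97)
16 -> hit
85 -> hit
16 -> hit
77 -> miss, frames (16 31 85 97 77)
44 -> miss, evict 31, frames (16 85 97 77 44)
31 -> miss, evict 97, frames (16 85 77 44 31)
44 -> hit
16 -> hit

{16, 31, 44, 77, 85}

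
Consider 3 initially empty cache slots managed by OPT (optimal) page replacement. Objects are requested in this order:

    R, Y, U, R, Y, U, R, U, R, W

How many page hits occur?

6

R -> miss, frames {R}
Y -> miss, frames {R,Y}
U -> miss, frames {R,Y,U}
R -> hit
Y -> hit
U -> hit
R -> hit
U -> hit
R -> hit
W -> miss, evict U, frames {R,Y,W}
Hits: 6.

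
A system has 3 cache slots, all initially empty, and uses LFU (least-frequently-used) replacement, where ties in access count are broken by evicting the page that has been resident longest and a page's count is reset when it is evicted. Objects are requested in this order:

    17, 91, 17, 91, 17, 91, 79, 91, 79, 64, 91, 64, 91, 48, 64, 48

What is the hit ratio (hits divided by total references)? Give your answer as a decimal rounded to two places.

17 → miss, frames [17]
91 → miss, frames [17, 91]
17 → hit
91 → hit
17 → hit
91 → hit
79 → miss, frames [17, 91, 79]
91 → hit
79 → hit
64 → miss, evict 79, frames [17, 91, 64]
91 → hit
64 → hit
91 → hit
48 → miss, evict 64, frames [17, 91, 48]
64 → miss, evict 48, frames [17, 91, 64]
48 → miss, evict 64, frames [17, 91, 48]
Hits: 9 of 16 references → 9/16 = 0.5625.

0.56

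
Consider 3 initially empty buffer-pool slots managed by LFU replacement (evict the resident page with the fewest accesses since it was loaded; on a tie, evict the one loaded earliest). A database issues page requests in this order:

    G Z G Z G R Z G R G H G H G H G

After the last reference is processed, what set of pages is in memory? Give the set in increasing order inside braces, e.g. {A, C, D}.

{G, H, Z}

G -> miss, frames [G]
Z -> miss, frames [G, Z]
G -> hit
Z -> hit
G -> hit
R -> miss, frames [G, Z, R]
Z -> hit
G -> hit
R -> hit
G -> hit
H -> miss, evict R, frames [G, Z, H]
G -> hit
H -> hit
G -> hit
H -> hit
G -> hit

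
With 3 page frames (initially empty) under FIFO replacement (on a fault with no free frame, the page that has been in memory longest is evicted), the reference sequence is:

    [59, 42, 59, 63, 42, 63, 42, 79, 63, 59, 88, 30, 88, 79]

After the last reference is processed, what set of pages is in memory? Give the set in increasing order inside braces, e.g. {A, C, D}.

59 -> fault, frames (59)
42 -> fault, frames (59 42)
59 -> hit
63 -> fault, frames (59 42 63)
42 -> hit
63 -> hit
42 -> hit
79 -> fault, evict 59, frames (42 63 79)
63 -> hit
59 -> fault, evict 42, frames (63 79 59)
88 -> fault, evict 63, frames (79 59 88)
30 -> fault, evict 79, frames (59 88 30)
88 -> hit
79 -> fault, evict 59, frames (88 30 79)

{30, 79, 88}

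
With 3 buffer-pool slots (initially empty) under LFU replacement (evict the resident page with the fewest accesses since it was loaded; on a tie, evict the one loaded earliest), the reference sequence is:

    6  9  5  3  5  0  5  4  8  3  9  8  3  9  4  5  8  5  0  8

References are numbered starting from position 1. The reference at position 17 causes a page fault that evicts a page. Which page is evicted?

9

pos 1: 6 → miss, frames [6]
pos 2: 9 → miss, frames [6, 9]
pos 3: 5 → miss, frames [6, 9, 5]
pos 4: 3 → miss, evict 6, frames [9, 5, 3]
pos 5: 5 → hit
pos 6: 0 → miss, evict 9, frames [5, 3, 0]
pos 7: 5 → hit
pos 8: 4 → miss, evict 3, frames [5, 0, 4]
pos 9: 8 → miss, evict 0, frames [5, 4, 8]
pos 10: 3 → miss, evict 4, frames [5, 8, 3]
pos 11: 9 → miss, evict 8, frames [5, 3, 9]
pos 12: 8 → miss, evict 3, frames [5, 9, 8]
pos 13: 3 → miss, evict 9, frames [5, 8, 3]
pos 14: 9 → miss, evict 8, frames [5, 3, 9]
pos 15: 4 → miss, evict 3, frames [5, 9, 4]
pos 16: 5 → hit
pos 17: 8 → miss, evict 9, frames [5, 4, 8]
At position 17, page 9 is evicted.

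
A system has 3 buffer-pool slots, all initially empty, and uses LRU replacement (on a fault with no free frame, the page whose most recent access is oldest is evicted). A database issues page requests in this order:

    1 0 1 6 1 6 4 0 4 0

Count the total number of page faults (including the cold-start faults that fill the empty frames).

1: fault, frames {1}
0: fault, frames {1,0}
1: hit
6: fault, frames {0,1,6}
1: hit
6: hit
4: fault, evict 0, frames {1,6,4}
0: fault, evict 1, frames {6,4,0}
4: hit
0: hit
Page faults: 5.

5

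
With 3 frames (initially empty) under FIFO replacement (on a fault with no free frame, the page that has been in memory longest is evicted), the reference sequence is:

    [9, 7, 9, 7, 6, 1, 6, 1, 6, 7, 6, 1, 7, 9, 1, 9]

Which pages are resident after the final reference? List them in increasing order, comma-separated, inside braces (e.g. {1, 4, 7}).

9 → fault, frames {9}
7 → fault, frames {9,7}
9 → hit
7 → hit
6 → fault, frames {9,7,6}
1 → fault, evict 9, frames {7,6,1}
6 → hit
1 → hit
6 → hit
7 → hit
6 → hit
1 → hit
7 → hit
9 → fault, evict 7, frames {6,1,9}
1 → hit
9 → hit

{1, 6, 9}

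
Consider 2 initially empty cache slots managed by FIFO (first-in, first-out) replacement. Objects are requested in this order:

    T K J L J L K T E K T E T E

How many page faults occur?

10

T: fault, frames (T)
K: fault, frames (T K)
J: fault, evict T, frames (K J)
L: fault, evict K, frames (J L)
J: hit
L: hit
K: fault, evict J, frames (L K)
T: fault, evict L, frames (K T)
E: fault, evict K, frames (T E)
K: fault, evict T, frames (E K)
T: fault, evict E, frames (K T)
E: fault, evict K, frames (T E)
T: hit
E: hit
Page faults: 10.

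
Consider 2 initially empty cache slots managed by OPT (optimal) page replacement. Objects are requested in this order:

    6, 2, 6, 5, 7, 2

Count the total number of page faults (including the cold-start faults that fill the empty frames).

6 -> fault, frames [6]
2 -> fault, frames [6, 2]
6 -> hit
5 -> fault, evict 6, frames [2, 5]
7 -> fault, evict 5, frames [2, 7]
2 -> hit
Page faults: 4.

4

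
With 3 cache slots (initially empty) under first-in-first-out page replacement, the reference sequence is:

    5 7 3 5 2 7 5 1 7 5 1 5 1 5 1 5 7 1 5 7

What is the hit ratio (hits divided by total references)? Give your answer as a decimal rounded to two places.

0.65

5: fault, frames {5}
7: fault, frames {5,7}
3: fault, frames {5,7,3}
5: hit
2: fault, evict 5, frames {7,3,2}
7: hit
5: fault, evict 7, frames {3,2,5}
1: fault, evict 3, frames {2,5,1}
7: fault, evict 2, frames {5,1,7}
5: hit
1: hit
5: hit
1: hit
5: hit
1: hit
5: hit
7: hit
1: hit
5: hit
7: hit
Hits: 13 of 20 references → 13/20 = 0.6500.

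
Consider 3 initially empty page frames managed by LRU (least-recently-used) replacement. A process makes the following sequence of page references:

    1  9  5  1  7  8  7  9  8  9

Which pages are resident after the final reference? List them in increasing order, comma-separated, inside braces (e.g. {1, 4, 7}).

{7, 8, 9}

1 → miss, frames [1]
9 → miss, frames [1, 9]
5 → miss, frames [1, 9, 5]
1 → hit
7 → miss, evict 9, frames [5, 1, 7]
8 → miss, evict 5, frames [1, 7, 8]
7 → hit
9 → miss, evict 1, frames [8, 7, 9]
8 → hit
9 → hit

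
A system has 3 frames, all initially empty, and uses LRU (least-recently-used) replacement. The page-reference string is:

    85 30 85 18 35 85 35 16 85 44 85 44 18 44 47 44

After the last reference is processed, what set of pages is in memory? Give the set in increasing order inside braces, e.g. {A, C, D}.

85 → miss, frames [85]
30 → miss, frames [85, 30]
85 → hit
18 → miss, frames [30, 85, 18]
35 → miss, evict 30, frames [85, 18, 35]
85 → hit
35 → hit
16 → miss, evict 18, frames [85, 35, 16]
85 → hit
44 → miss, evict 35, frames [16, 85, 44]
85 → hit
44 → hit
18 → miss, evict 16, frames [85, 44, 18]
44 → hit
47 → miss, evict 85, frames [18, 44, 47]
44 → hit

{18, 44, 47}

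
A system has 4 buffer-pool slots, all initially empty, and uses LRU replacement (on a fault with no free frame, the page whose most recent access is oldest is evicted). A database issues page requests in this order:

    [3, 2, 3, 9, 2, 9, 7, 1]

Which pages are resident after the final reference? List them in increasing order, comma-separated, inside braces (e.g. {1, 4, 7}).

3 → fault, frames [3]
2 → fault, frames [3, 2]
3 → hit
9 → fault, frames [2, 3, 9]
2 → hit
9 → hit
7 → fault, frames [3, 2, 9, 7]
1 → fault, evict 3, frames [2, 9, 7, 1]

{1, 2, 7, 9}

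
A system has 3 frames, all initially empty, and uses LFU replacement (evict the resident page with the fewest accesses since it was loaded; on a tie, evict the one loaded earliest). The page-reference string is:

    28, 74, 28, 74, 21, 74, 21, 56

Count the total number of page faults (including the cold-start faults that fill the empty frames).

4

28 -> fault, frames [28]
74 -> fault, frames [28, 74]
28 -> hit
74 -> hit
21 -> fault, frames [28, 74, 21]
74 -> hit
21 -> hit
56 -> fault, evict 28, frames [74, 21, 56]
Page faults: 4.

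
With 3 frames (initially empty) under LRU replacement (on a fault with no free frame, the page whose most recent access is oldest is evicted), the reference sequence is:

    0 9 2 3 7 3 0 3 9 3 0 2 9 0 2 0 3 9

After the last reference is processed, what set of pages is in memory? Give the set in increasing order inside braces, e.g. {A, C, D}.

{0, 3, 9}

0: miss, frames [0]
9: miss, frames [0, 9]
2: miss, frames [0, 9, 2]
3: miss, evict 0, frames [9, 2, 3]
7: miss, evict 9, frames [2, 3, 7]
3: hit
0: miss, evict 2, frames [7, 3, 0]
3: hit
9: miss, evict 7, frames [0, 3, 9]
3: hit
0: hit
2: miss, evict 9, frames [3, 0, 2]
9: miss, evict 3, frames [0, 2, 9]
0: hit
2: hit
0: hit
3: miss, evict 9, frames [2, 0, 3]
9: miss, evict 2, frames [0, 3, 9]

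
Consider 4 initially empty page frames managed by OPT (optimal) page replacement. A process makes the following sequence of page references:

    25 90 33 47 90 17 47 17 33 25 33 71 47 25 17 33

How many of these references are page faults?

25 -> fault, frames [25]
90 -> fault, frames [25, 90]
33 -> fault, frames [25, 90, 33]
47 -> fault, frames [25, 90, 33, 47]
90 -> hit
17 -> fault, evict 90, frames [25, 33, 47, 17]
47 -> hit
17 -> hit
33 -> hit
25 -> hit
33 -> hit
71 -> fault, evict 33, frames [25, 47, 17, 71]
47 -> hit
25 -> hit
17 -> hit
33 -> fault, evict 71, frames [25, 47, 17, 33]
Page faults: 7.

7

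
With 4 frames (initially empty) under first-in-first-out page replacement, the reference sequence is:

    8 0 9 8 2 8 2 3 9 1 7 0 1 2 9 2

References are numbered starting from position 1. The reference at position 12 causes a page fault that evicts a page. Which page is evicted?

2

pos 1: 8 → fault, frames (8)
pos 2: 0 → fault, frames (8 0)
pos 3: 9 → fault, frames (8 0 9)
pos 4: 8 → hit
pos 5: 2 → fault, frames (8 0 9 2)
pos 6: 8 → hit
pos 7: 2 → hit
pos 8: 3 → fault, evict 8, frames (0 9 2 3)
pos 9: 9 → hit
pos 10: 1 → fault, evict 0, frames (9 2 3 1)
pos 11: 7 → fault, evict 9, frames (2 3 1 7)
pos 12: 0 → fault, evict 2, frames (3 1 7 0)
At position 12, page 2 is evicted.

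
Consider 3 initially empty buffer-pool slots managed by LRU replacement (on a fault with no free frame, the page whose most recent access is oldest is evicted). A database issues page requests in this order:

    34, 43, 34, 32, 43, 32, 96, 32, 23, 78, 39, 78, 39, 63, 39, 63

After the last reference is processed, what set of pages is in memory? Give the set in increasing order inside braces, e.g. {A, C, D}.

34 -> fault, frames [34]
43 -> fault, frames [34, 43]
34 -> hit
32 -> fault, frames [43, 34, 32]
43 -> hit
32 -> hit
96 -> fault, evict 34, frames [43, 32, 96]
32 -> hit
23 -> fault, evict 43, frames [96, 32, 23]
78 -> fault, evict 96, frames [32, 23, 78]
39 -> fault, evict 32, frames [23, 78, 39]
78 -> hit
39 -> hit
63 -> fault, evict 23, frames [78, 39, 63]
39 -> hit
63 -> hit

{39, 63, 78}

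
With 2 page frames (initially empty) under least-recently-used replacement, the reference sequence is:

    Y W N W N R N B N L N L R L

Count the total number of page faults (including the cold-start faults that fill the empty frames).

Y: fault, frames (Y)
W: fault, frames (Y W)
N: fault, evict Y, frames (W N)
W: hit
N: hit
R: fault, evict W, frames (N R)
N: hit
B: fault, evict R, frames (N B)
N: hit
L: fault, evict B, frames (N L)
N: hit
L: hit
R: fault, evict N, frames (L R)
L: hit
Page faults: 7.

7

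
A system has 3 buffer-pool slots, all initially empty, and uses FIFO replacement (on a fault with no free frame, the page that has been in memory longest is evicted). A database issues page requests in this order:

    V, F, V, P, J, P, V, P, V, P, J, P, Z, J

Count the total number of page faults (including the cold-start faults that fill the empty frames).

6

V -> miss, frames (V)
F -> miss, frames (V F)
V -> hit
P -> miss, frames (V F P)
J -> miss, evict V, frames (F P J)
P -> hit
V -> miss, evict F, frames (P J V)
P -> hit
V -> hit
P -> hit
J -> hit
P -> hit
Z -> miss, evict P, frames (J V Z)
J -> hit
Page faults: 6.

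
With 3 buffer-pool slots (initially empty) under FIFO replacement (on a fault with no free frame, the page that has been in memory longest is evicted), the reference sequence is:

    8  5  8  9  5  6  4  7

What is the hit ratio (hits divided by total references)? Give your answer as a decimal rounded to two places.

0.25

8 → miss, frames [8]
5 → miss, frames [8, 5]
8 → hit
9 → miss, frames [8, 5, 9]
5 → hit
6 → miss, evict 8, frames [5, 9, 6]
4 → miss, evict 5, frames [9, 6, 4]
7 → miss, evict 9, frames [6, 4, 7]
Hits: 2 of 8 references → 2/8 = 0.2500.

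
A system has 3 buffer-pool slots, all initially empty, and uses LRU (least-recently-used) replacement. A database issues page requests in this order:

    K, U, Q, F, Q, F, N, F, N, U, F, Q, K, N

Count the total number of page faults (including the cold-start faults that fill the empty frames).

K: miss, frames {K}
U: miss, frames {K,U}
Q: miss, frames {K,U,Q}
F: miss, evict K, frames {U,Q,F}
Q: hit
F: hit
N: miss, evict U, frames {Q,F,N}
F: hit
N: hit
U: miss, evict Q, frames {F,N,U}
F: hit
Q: miss, evict N, frames {U,F,Q}
K: miss, evict U, frames {F,Q,K}
N: miss, evict F, frames {Q,K,N}
Page faults: 9.

9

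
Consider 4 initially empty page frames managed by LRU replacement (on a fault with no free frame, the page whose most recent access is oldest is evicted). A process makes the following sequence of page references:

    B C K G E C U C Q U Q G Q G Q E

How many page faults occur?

9

B → fault, frames [B]
C → fault, frames [B, C]
K → fault, frames [B, C, K]
G → fault, frames [B, C, K, G]
E → fault, evict B, frames [C, K, G, E]
C → hit
U → fault, evict K, frames [G, E, C, U]
C → hit
Q → fault, evict G, frames [E, U, C, Q]
U → hit
Q → hit
G → fault, evict E, frames [C, U, Q, G]
Q → hit
G → hit
Q → hit
E → fault, evict C, frames [U, G, Q, E]
Page faults: 9.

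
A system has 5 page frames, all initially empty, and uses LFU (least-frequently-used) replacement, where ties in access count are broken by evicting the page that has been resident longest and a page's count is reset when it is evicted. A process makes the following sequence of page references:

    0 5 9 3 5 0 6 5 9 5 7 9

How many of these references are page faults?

6

0 -> fault, frames [0]
5 -> fault, frames [0, 5]
9 -> fault, frames [0, 5, 9]
3 -> fault, frames [0, 5, 9, 3]
5 -> hit
0 -> hit
6 -> fault, frames [0, 5, 9, 3, 6]
5 -> hit
9 -> hit
5 -> hit
7 -> fault, evict 3, frames [0, 5, 9, 6, 7]
9 -> hit
Page faults: 6.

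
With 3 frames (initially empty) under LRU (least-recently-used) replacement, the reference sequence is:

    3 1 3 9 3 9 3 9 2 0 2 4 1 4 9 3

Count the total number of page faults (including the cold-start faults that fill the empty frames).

9

3 → fault, frames {3}
1 → fault, frames {3,1}
3 → hit
9 → fault, frames {1,3,9}
3 → hit
9 → hit
3 → hit
9 → hit
2 → fault, evict 1, frames {3,9,2}
0 → fault, evict 3, frames {9,2,0}
2 → hit
4 → fault, evict 9, frames {0,2,4}
1 → fault, evict 0, frames {2,4,1}
4 → hit
9 → fault, evict 2, frames {1,4,9}
3 → fault, evict 1, frames {4,9,3}
Page faults: 9.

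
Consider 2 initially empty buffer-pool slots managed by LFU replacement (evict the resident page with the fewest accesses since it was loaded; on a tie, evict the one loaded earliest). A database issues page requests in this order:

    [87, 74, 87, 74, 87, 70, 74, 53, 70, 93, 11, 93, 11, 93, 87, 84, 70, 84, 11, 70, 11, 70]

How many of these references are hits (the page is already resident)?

87 → fault, frames (87)
74 → fault, frames (87 74)
87 → hit
74 → hit
87 → hit
70 → fault, evict 74, frames (87 70)
74 → fault, evict 70, frames (87 74)
53 → fault, evict 74, frames (87 53)
70 → fault, evict 53, frames (87 70)
93 → fault, evict 70, frames (87 93)
11 → fault, evict 93, frames (87 11)
93 → fault, evict 11, frames (87 93)
11 → fault, evict 93, frames (87 11)
93 → fault, evict 11, frames (87 93)
87 → hit
84 → fault, evict 93, frames (87 84)
70 → fault, evict 84, frames (87 70)
84 → fault, evict 70, frames (87 84)
11 → fault, evict 84, frames (87 11)
70 → fault, evict 11, frames (87 70)
11 → fault, evict 70, frames (87 11)
70 → fault, evict 11, frames (87 70)
Hits: 4.

4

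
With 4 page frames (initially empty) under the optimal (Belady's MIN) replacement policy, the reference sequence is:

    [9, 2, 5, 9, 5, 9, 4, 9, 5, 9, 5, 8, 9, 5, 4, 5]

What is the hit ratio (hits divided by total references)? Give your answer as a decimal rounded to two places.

9: miss, frames [9]
2: miss, frames [9, 2]
5: miss, frames [9, 2, 5]
9: hit
5: hit
9: hit
4: miss, frames [9, 2, 5, 4]
9: hit
5: hit
9: hit
5: hit
8: miss, evict 2, frames [9, 5, 4, 8]
9: hit
5: hit
4: hit
5: hit
Hits: 11 of 16 references → 11/16 = 0.6875.

0.69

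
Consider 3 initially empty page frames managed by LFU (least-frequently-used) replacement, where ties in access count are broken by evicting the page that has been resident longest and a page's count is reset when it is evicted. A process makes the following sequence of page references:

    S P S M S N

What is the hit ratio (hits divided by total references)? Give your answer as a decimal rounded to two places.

0.33

S: fault, frames (S)
P: fault, frames (S P)
S: hit
M: fault, frames (S P M)
S: hit
N: fault, evict P, frames (S M N)
Hits: 2 of 6 references → 2/6 = 0.3333.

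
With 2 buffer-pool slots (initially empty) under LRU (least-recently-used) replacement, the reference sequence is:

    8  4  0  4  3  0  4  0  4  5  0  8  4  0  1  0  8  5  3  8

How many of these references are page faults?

8 → fault, frames {8}
4 → fault, frames {8,4}
0 → fault, evict 8, frames {4,0}
4 → hit
3 → fault, evict 0, frames {4,3}
0 → fault, evict 4, frames {3,0}
4 → fault, evict 3, frames {0,4}
0 → hit
4 → hit
5 → fault, evict 0, frames {4,5}
0 → fault, evict 4, frames {5,0}
8 → fault, evict 5, frames {0,8}
4 → fault, evict 0, frames {8,4}
0 → fault, evict 8, frames {4,0}
1 → fault, evict 4, frames {0,1}
0 → hit
8 → fault, evict 1, frames {0,8}
5 → fault, evict 0, frames {8,5}
3 → fault, evict 8, frames {5,3}
8 → fault, evict 5, frames {3,8}
Page faults: 16.

16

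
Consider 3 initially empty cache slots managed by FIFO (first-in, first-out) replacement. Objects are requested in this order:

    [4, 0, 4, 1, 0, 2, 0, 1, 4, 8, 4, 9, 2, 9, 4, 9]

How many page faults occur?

9

4: fault, frames [4]
0: fault, frames [4, 0]
4: hit
1: fault, frames [4, 0, 1]
0: hit
2: fault, evict 4, frames [0, 1, 2]
0: hit
1: hit
4: fault, evict 0, frames [1, 2, 4]
8: fault, evict 1, frames [2, 4, 8]
4: hit
9: fault, evict 2, frames [4, 8, 9]
2: fault, evict 4, frames [8, 9, 2]
9: hit
4: fault, evict 8, frames [9, 2, 4]
9: hit
Page faults: 9.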